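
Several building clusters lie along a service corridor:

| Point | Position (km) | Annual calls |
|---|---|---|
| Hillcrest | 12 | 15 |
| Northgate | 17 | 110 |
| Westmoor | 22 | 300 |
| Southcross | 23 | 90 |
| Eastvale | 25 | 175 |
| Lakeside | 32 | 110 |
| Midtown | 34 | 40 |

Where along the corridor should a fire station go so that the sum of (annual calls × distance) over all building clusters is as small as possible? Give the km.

For a sum of weighted absolute distances on a line, the optimum is the weighted median (not the mean). Total weight W = 840; half-weight = 420.
Sort by position and accumulate weight:
  km 12 (Hillcrest, w=15) → cum 15
  km 17 (Northgate, w=110) → cum 125
  km 22 (Westmoor, w=300) → cum 425  ≥ 420 → median here
  km 23 (Southcross, w=90) → cum 515
  km 25 (Eastvale, w=175) → cum 690
  km 32 (Lakeside, w=110) → cum 800
  km 34 (Midtown, w=40) → cum 840
Optimal location: km 22.

x = 22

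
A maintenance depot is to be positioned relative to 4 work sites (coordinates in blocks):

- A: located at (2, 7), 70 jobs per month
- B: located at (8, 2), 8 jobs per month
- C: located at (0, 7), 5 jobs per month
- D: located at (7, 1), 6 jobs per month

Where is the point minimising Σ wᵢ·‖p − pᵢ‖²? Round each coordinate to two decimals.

(2.76, 6.15)

The minimiser of Σwᵢ‖p−pᵢ‖² is the weighted centroid p* = (Σwᵢpᵢ)/(Σwᵢ).
Σwᵢ = 89.
Σwᵢxᵢ = 70·2 + 8·8 + 5·0 + 6·7 = 246.
Σwᵢyᵢ = 70·7 + 8·2 + 5·7 + 6·1 = 547.
x* = 246/89 = 2.76, y* = 547/89 = 6.15.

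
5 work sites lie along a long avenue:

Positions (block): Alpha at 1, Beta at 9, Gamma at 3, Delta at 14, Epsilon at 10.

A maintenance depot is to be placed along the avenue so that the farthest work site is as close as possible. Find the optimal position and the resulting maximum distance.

The 1-center on a line is the midpoint of the two extreme points: leftmost at 1, rightmost at 14.
Optimal location = (1 + 14)/2 = 7.5; maximum distance = (14 − 1)/2 = 6.5.

location 7.5, max distance 6.5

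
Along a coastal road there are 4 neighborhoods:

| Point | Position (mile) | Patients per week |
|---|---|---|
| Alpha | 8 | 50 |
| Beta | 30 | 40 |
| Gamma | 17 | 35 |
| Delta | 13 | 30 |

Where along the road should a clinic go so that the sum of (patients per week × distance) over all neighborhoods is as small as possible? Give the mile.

x = 13

For a sum of weighted absolute distances on a line, the optimum is the weighted median (not the mean). Total weight W = 155; half-weight = 77.5.
Sort by position and accumulate weight:
  mile 8 (Alpha, w=50) → cum 50
  mile 13 (Delta, w=30) → cum 80  ≥ 77.5 → median here
  mile 17 (Gamma, w=35) → cum 115
  mile 30 (Beta, w=40) → cum 155
Optimal location: mile 13.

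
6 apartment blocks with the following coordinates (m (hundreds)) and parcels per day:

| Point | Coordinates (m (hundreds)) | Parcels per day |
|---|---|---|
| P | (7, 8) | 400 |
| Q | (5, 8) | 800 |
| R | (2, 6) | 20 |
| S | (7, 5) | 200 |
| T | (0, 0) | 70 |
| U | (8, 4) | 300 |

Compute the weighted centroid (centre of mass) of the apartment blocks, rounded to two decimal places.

The minimiser of Σwᵢ‖p−pᵢ‖² is the weighted centroid p* = (Σwᵢpᵢ)/(Σwᵢ).
Σwᵢ = 1790.
Σwᵢxᵢ = 400·7 + 800·5 + 20·2 + 200·7 + 70·0 + 300·8 = 10640.
Σwᵢyᵢ = 400·8 + 800·8 + 20·6 + 200·5 + 70·0 + 300·4 = 11920.
x* = 10640/1790 = 5.94, y* = 11920/1790 = 6.66.

(5.94, 6.66)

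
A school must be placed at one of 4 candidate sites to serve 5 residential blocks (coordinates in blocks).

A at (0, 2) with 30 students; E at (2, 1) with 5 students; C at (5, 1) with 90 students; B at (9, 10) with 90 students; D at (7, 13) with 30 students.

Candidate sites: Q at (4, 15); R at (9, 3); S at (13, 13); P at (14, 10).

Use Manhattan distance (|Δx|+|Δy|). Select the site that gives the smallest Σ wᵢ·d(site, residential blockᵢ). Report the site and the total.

Total weighted distance at each candidate:
  Q (4, 15): total = 2990
  R (9, 3): total = 1875
  S (13, 13): total = 3445
  P (14, 10): total = 3135
Minimum is at R with total 1875 blocks.

R, total 1875 blocks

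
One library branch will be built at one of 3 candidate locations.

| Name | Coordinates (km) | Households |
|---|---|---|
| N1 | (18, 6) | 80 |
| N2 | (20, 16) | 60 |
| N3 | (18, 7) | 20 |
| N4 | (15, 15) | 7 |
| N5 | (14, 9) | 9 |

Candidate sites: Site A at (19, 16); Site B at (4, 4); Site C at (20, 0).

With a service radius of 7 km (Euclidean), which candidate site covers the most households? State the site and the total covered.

Coverage radius r = 7 km; a point is covered iff (Δx)²+(Δy)² ≤ 7² = 49.
  Site A (19, 16): covers {N2, N4} → 67
  Site B (4, 4): covers {none} → 0
  Site C (20, 0): covers {N1} → 80
Maximum coverage at Site C: 80 households.

Site C, covering 80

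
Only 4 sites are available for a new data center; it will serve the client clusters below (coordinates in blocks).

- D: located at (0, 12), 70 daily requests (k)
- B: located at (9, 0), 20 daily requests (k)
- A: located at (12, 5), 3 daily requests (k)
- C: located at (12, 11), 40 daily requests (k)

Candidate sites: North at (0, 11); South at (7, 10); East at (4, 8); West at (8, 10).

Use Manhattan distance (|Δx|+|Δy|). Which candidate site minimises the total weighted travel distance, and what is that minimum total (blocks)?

Total weighted distance at each candidate:
  North (0, 11): total = 1004
  South (7, 10): total = 1140
  East (4, 8): total = 1293
  West (8, 10): total = 1147
Minimum is at North with total 1004 blocks.

North, total 1004 blocks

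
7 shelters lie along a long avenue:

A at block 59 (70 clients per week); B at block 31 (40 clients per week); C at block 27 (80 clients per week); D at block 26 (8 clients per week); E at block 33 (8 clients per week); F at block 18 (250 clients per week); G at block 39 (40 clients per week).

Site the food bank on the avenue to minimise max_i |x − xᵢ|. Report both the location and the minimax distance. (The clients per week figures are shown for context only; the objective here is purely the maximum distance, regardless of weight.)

The 1-center on a line is the midpoint of the two extreme points: leftmost at 18, rightmost at 59.
Optimal location = (18 + 59)/2 = 38.5; maximum distance = (59 − 18)/2 = 20.5.

location 38.5, max distance 20.5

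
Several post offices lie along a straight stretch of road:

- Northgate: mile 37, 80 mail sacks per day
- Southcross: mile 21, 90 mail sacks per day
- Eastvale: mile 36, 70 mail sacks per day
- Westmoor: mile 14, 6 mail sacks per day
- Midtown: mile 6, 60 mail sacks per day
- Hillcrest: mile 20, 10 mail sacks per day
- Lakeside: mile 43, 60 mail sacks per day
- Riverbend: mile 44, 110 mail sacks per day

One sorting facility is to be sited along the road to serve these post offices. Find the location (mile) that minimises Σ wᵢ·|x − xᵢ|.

For a sum of weighted absolute distances on a line, the optimum is the weighted median (not the mean). Total weight W = 486; half-weight = 243.
Sort by position and accumulate weight:
  mile 6 (Midtown, w=60) → cum 60
  mile 14 (Westmoor, w=6) → cum 66
  mile 20 (Hillcrest, w=10) → cum 76
  mile 21 (Southcross, w=90) → cum 166
  mile 36 (Eastvale, w=70) → cum 236
  mile 37 (Northgate, w=80) → cum 316  ≥ 243 → median here
  mile 43 (Lakeside, w=60) → cum 376
  mile 44 (Riverbend, w=110) → cum 486
Optimal location: mile 37.

x = 37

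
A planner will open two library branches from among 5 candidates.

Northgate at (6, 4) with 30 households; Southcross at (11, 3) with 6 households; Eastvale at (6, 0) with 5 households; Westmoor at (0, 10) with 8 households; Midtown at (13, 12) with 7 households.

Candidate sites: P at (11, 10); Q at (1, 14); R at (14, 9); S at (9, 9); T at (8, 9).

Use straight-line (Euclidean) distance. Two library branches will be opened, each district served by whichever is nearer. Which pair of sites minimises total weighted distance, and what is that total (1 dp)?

Evaluate every pair (each demand assigned to the nearer of the two):
  {Q, T}: total = 321.7
  {Q, S}: total = 328.3
  {P, T}: total = 332.2
  {R, T}: total = 334.5
  {S, T}: total = 345.1
  {P, S}: total = 352.6
  {R, S}: total = 354.9
  {P, Q}: total = 385.0
  {P, R}: total = 438.3
  {Q, R}: total = 438.6
Best pair: {Q, T} with total 321.7.

{Q, T}, total 321.7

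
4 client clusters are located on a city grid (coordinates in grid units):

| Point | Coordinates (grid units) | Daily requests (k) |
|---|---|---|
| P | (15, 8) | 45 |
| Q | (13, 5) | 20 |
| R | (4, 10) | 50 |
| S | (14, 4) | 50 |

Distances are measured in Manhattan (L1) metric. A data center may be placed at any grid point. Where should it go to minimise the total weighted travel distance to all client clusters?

Manhattan distance separates: Σwᵢ(|x−xᵢ|+|y−yᵢ|) = Σwᵢ|x−xᵢ| + Σwᵢ|y−yᵢ|, so x and y are optimised independently as 1-D weighted medians.
Total weight W = 165; half = 82.5.
x-coordinate, sorted with cumulative weight:
  x=4 (R, w=50) cum 50
  x=13 (Q, w=20) cum 70
  x=14 (S, w=50) cum 120  ← median
  x=15 (P, w=45) cum 165
⇒ x* = 14
y-coordinate, sorted with cumulative weight:
  y=4 (S, w=50) cum 50
  y=5 (Q, w=20) cum 70
  y=8 (P, w=45) cum 115  ← median
  y=10 (R, w=50) cum 165
⇒ y* = 8

(14, 8)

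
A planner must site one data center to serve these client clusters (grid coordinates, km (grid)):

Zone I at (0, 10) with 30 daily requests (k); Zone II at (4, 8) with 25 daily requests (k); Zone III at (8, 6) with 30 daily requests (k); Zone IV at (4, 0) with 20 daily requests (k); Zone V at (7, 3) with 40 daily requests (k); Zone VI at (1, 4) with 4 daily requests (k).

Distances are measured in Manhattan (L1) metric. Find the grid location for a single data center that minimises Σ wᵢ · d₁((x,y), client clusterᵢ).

(4, 6)

Manhattan distance separates: Σwᵢ(|x−xᵢ|+|y−yᵢ|) = Σwᵢ|x−xᵢ| + Σwᵢ|y−yᵢ|, so x and y are optimised independently as 1-D weighted medians.
Total weight W = 149; half = 74.5.
x-coordinate, sorted with cumulative weight:
  x=0 (Zone I, w=30) cum 30
  x=1 (Zone VI, w=4) cum 34
  x=4 (Zone II, w=25) cum 59
  x=4 (Zone IV, w=20) cum 79  ← median
  x=7 (Zone V, w=40) cum 119
  x=8 (Zone III, w=30) cum 149
⇒ x* = 4
y-coordinate, sorted with cumulative weight:
  y=0 (Zone IV, w=20) cum 20
  y=3 (Zone V, w=40) cum 60
  y=4 (Zone VI, w=4) cum 64
  y=6 (Zone III, w=30) cum 94  ← median
  y=8 (Zone II, w=25) cum 119
  y=10 (Zone I, w=30) cum 149
⇒ y* = 6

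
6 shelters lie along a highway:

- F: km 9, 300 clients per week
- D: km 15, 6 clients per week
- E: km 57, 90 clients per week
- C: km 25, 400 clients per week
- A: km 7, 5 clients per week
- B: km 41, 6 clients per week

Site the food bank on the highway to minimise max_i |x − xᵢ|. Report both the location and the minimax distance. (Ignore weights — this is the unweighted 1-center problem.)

The 1-center on a line is the midpoint of the two extreme points: leftmost at 7, rightmost at 57.
Optimal location = (7 + 57)/2 = 32; maximum distance = (57 − 7)/2 = 25.

location 32, max distance 25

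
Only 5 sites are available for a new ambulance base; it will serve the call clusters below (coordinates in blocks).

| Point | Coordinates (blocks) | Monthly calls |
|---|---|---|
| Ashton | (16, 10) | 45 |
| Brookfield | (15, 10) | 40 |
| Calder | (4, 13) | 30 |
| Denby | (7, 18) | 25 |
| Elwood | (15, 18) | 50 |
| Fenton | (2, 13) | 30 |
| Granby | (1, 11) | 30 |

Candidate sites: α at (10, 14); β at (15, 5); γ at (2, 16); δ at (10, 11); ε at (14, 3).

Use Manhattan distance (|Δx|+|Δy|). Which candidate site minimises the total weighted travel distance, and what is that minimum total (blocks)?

Total weighted distance at each candidate:
  α (10, 14): total = 2275
  β (15, 5): total = 3445
  γ (2, 16): total = 3005
  δ (10, 11): total = 2215
  ε (14, 3): total = 3965
Minimum is at δ with total 2215 blocks.

δ, total 2215 blocks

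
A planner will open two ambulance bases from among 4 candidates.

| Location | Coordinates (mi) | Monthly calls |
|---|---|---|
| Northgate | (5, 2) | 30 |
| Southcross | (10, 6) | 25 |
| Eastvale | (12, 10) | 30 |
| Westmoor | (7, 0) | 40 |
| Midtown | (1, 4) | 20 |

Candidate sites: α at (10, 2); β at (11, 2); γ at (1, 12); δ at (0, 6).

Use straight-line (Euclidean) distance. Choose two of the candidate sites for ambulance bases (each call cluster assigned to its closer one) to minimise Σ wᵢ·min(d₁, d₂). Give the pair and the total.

Evaluate every pair (each demand assigned to the nearer of the two):
  {α, δ}: total = 686.3
  {β, δ}: total = 748.6
  {α, γ}: total = 801.6
  {α, β}: total = 820.5
  {β, γ}: total = 863.8
  {γ, δ}: total = 1191.0
Best pair: {α, δ} with total 686.3.

{α, δ}, total 686.3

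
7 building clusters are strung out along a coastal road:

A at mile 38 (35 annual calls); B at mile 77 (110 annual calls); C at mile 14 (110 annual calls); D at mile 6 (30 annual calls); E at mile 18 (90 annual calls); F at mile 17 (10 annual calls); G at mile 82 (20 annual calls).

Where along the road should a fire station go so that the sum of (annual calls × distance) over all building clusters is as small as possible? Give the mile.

x = 18

For a sum of weighted absolute distances on a line, the optimum is the weighted median (not the mean). Total weight W = 405; half-weight = 202.5.
Sort by position and accumulate weight:
  mile 6 (D, w=30) → cum 30
  mile 14 (C, w=110) → cum 140
  mile 17 (F, w=10) → cum 150
  mile 18 (E, w=90) → cum 240  ≥ 202.5 → median here
  mile 38 (A, w=35) → cum 275
  mile 77 (B, w=110) → cum 385
  mile 82 (G, w=20) → cum 405
Optimal location: mile 18.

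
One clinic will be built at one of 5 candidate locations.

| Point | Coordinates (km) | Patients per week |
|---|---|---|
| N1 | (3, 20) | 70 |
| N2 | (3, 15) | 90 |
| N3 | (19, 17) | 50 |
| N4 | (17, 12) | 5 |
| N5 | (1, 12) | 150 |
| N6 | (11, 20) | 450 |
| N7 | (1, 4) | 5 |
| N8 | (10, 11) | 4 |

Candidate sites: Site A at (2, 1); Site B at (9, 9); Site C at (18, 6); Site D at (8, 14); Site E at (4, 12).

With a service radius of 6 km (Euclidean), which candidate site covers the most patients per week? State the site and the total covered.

Site E, covering 240

Coverage radius r = 6 km; a point is covered iff (Δx)²+(Δy)² ≤ 6² = 36.
  Site A (2, 1): covers {N7} → 5
  Site B (9, 9): covers {N8} → 4
  Site C (18, 6): covers {none} → 0
  Site D (8, 14): covers {N2, N8} → 94
  Site E (4, 12): covers {N2, N5} → 240
Maximum coverage at Site E: 240 patients per week.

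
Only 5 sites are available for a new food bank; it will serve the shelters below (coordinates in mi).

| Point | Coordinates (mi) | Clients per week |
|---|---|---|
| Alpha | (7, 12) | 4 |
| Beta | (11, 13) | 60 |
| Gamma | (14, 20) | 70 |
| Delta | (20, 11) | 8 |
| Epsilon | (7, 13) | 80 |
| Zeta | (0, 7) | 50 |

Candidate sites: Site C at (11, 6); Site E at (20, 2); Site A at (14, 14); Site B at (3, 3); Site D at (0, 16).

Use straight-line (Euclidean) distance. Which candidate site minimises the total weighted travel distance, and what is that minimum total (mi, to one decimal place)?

Total weighted distance at each candidate:
  Site C (11, 6): total = 2730.7
  Site E (20, 2): total = 4711.6
  Site A (14, 14): total = 2040.8
  Site B (3, 3): total = 3487.1
  Site D (0, 16): total = 2959.8
Minimum is at Site A with total 2040.8 mi.

Site A, total 2040.8 mi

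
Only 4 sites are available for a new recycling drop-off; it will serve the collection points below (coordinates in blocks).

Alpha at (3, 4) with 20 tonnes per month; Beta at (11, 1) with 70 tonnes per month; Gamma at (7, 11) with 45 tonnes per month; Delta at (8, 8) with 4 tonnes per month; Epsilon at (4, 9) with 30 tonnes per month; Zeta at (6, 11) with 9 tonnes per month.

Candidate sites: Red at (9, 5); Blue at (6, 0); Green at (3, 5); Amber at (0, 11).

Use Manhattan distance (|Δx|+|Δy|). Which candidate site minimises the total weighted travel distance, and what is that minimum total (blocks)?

Red, total 1287 blocks

Total weighted distance at each candidate:
  Red (9, 5): total = 1287
  Blue (6, 0): total = 1569
  Green (3, 5): total = 1573
  Amber (0, 11): total = 2263
Minimum is at Red with total 1287 blocks.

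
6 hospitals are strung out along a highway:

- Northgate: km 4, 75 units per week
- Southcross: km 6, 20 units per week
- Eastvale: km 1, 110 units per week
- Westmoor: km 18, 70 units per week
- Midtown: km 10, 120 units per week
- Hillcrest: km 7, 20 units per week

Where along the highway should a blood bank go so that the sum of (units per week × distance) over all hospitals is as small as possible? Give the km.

x = 7

For a sum of weighted absolute distances on a line, the optimum is the weighted median (not the mean). Total weight W = 415; half-weight = 207.5.
Sort by position and accumulate weight:
  km 1 (Eastvale, w=110) → cum 110
  km 4 (Northgate, w=75) → cum 185
  km 6 (Southcross, w=20) → cum 205
  km 7 (Hillcrest, w=20) → cum 225  ≥ 207.5 → median here
  km 10 (Midtown, w=120) → cum 345
  km 18 (Westmoor, w=70) → cum 415
Optimal location: km 7.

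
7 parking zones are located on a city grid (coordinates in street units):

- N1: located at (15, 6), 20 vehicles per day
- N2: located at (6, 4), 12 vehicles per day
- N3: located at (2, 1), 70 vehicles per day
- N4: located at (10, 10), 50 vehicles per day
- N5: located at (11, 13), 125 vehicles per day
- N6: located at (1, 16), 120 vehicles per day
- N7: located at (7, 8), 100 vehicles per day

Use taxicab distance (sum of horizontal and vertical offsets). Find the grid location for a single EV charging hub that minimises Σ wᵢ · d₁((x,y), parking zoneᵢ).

(7, 10)

Manhattan distance separates: Σwᵢ(|x−xᵢ|+|y−yᵢ|) = Σwᵢ|x−xᵢ| + Σwᵢ|y−yᵢ|, so x and y are optimised independently as 1-D weighted medians.
Total weight W = 497; half = 248.5.
x-coordinate, sorted with cumulative weight:
  x=1 (N6, w=120) cum 120
  x=2 (N3, w=70) cum 190
  x=6 (N2, w=12) cum 202
  x=7 (N7, w=100) cum 302  ← median
  x=10 (N4, w=50) cum 352
  x=11 (N5, w=125) cum 477
  x=15 (N1, w=20) cum 497
⇒ x* = 7
y-coordinate, sorted with cumulative weight:
  y=1 (N3, w=70) cum 70
  y=4 (N2, w=12) cum 82
  y=6 (N1, w=20) cum 102
  y=8 (N7, w=100) cum 202
  y=10 (N4, w=50) cum 252  ← median
  y=13 (N5, w=125) cum 377
  y=16 (N6, w=120) cum 497
⇒ y* = 10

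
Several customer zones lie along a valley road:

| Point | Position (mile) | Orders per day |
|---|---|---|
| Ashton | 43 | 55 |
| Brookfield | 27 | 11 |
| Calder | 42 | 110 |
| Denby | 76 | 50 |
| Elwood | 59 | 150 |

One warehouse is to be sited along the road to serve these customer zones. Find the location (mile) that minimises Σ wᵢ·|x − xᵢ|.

x = 59

For a sum of weighted absolute distances on a line, the optimum is the weighted median (not the mean). Total weight W = 376; half-weight = 188.
Sort by position and accumulate weight:
  mile 27 (Brookfield, w=11) → cum 11
  mile 42 (Calder, w=110) → cum 121
  mile 43 (Ashton, w=55) → cum 176
  mile 59 (Elwood, w=150) → cum 326  ≥ 188 → median here
  mile 76 (Denby, w=50) → cum 376
Optimal location: mile 59.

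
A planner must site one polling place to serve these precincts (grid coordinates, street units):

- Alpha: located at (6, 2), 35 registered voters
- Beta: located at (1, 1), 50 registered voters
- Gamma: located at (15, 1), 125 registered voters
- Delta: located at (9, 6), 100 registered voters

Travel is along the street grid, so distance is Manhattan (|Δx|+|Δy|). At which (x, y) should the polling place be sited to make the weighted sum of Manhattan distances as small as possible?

(9, 1)

Manhattan distance separates: Σwᵢ(|x−xᵢ|+|y−yᵢ|) = Σwᵢ|x−xᵢ| + Σwᵢ|y−yᵢ|, so x and y are optimised independently as 1-D weighted medians.
Total weight W = 310; half = 155.
x-coordinate, sorted with cumulative weight:
  x=1 (Beta, w=50) cum 50
  x=6 (Alpha, w=35) cum 85
  x=9 (Delta, w=100) cum 185  ← median
  x=15 (Gamma, w=125) cum 310
⇒ x* = 9
y-coordinate, sorted with cumulative weight:
  y=1 (Beta, w=50) cum 50
  y=1 (Gamma, w=125) cum 175  ← median
  y=2 (Alpha, w=35) cum 210
  y=6 (Delta, w=100) cum 310
⇒ y* = 1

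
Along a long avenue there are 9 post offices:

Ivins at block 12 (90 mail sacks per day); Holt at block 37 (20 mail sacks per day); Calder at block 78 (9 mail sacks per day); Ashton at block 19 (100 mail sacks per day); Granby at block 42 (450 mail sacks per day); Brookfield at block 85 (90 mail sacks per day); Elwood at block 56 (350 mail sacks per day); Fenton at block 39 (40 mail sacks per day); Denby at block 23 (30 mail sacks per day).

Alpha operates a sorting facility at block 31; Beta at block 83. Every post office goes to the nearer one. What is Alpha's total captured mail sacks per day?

The indifferent point is the midpoint (31+83)/2 = 57; post offices left of it (closer to Alpha at 31) go to Alpha, those right go to Beta.
  Ivins at 12 (w=90) → Alpha
  Ashton at 19 (w=100) → Alpha
  Denby at 23 (w=30) → Alpha
  Holt at 37 (w=20) → Alpha
  Fenton at 39 (w=40) → Alpha
  Granby at 42 (w=450) → Alpha
  Elwood at 56 (w=350) → Alpha
  Calder at 78 (w=9) → Beta
  Brookfield at 85 (w=90) → Beta
Alpha captures 1080; Beta captures 99.

1080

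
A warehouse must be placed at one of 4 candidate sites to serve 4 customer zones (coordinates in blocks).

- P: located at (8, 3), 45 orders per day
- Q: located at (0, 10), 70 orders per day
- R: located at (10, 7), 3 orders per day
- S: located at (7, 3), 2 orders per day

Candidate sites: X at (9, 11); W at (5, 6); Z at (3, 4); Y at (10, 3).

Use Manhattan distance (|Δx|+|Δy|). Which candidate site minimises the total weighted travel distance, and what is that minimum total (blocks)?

Total weighted distance at each candidate:
  X (9, 11): total = 1140
  W (5, 6): total = 928
  Z (3, 4): total = 940
  Y (10, 3): total = 1298
Minimum is at W with total 928 blocks.

W, total 928 blocks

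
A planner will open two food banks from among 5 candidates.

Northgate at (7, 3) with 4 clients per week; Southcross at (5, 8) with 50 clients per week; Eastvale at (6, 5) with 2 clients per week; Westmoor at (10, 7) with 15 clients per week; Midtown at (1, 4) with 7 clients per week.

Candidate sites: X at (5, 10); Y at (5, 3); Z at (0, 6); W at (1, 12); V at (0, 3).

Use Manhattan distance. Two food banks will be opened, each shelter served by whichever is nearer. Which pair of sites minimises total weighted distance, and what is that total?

{X, Y}, total 269

Evaluate every pair (each demand assigned to the nearer of the two):
  {X, Y}: total = 269
  {X, V}: total = 274
  {X, Z}: total = 289
  {X, W}: total = 324
  {Y, V}: total = 413
  {Y, Z}: total = 420
  {Y, W}: total = 434
  {Z, V}: total = 571
  {Z, W}: total = 590
  {W, V}: total = 668
Best pair: {X, Y} with total 269.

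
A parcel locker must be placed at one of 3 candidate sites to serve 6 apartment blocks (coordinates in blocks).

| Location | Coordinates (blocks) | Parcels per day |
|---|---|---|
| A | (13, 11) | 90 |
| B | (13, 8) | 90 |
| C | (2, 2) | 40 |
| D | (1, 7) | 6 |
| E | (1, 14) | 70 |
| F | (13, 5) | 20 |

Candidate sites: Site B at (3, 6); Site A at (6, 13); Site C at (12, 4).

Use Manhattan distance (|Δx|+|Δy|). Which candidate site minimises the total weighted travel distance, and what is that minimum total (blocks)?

Total weighted distance at each candidate:
  Site B (3, 6): total = 3568
  Site A (6, 13): total = 3276
  Site C (12, 4): total = 3244
Minimum is at Site C with total 3244 blocks.

Site C, total 3244 blocks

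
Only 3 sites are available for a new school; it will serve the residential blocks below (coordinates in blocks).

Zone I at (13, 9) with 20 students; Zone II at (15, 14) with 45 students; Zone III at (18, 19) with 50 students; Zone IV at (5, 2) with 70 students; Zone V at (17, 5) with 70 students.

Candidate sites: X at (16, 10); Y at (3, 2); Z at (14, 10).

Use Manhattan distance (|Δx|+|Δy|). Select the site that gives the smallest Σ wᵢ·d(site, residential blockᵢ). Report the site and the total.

X, total 2605 blocks

Total weighted distance at each candidate:
  X (16, 10): total = 2605
  Y (3, 2): total = 4350
  Z (14, 10): total = 2665
Minimum is at X with total 2605 blocks.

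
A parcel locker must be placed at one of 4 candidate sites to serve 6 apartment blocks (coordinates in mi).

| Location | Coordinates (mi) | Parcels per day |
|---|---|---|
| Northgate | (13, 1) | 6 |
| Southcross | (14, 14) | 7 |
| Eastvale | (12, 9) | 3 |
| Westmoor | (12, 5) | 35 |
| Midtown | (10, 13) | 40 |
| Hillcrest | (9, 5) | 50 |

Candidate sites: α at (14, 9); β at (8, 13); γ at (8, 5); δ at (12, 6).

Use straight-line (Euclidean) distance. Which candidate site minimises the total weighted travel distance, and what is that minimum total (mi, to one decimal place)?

δ, total 581.6 mi

Total weighted distance at each candidate:
  α (14, 9): total = 792.3
  β (8, 13): total = 933.7
  γ (8, 5): total = 651.0
  δ (12, 6): total = 581.6
Minimum is at δ with total 581.6 mi.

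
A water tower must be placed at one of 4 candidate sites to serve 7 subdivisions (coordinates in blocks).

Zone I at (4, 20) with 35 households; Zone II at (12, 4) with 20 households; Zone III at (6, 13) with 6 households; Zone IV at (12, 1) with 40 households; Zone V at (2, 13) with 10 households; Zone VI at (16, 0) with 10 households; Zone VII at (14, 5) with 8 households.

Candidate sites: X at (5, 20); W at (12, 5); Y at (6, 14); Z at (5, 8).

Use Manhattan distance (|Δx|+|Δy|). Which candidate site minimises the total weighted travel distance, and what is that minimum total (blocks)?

Total weighted distance at each candidate:
  X (5, 20): total = 2185
  W (12, 5): total = 1355
  Y (6, 14): total = 1792
  Z (5, 8): total = 1637
Minimum is at W with total 1355 blocks.

W, total 1355 blocks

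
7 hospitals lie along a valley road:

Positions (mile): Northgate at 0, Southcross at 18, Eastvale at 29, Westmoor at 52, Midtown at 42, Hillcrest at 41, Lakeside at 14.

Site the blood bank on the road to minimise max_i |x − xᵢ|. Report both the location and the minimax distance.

location 26, max distance 26

The 1-center on a line is the midpoint of the two extreme points: leftmost at 0, rightmost at 52.
Optimal location = (0 + 52)/2 = 26; maximum distance = (52 − 0)/2 = 26.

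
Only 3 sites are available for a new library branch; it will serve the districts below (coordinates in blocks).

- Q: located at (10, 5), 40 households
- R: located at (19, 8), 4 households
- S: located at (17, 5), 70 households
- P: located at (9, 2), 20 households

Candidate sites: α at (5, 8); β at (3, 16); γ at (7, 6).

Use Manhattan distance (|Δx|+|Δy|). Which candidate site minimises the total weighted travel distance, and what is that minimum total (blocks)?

γ, total 1106 blocks

Total weighted distance at each candidate:
  α (5, 8): total = 1626
  β (3, 16): total = 2966
  γ (7, 6): total = 1106
Minimum is at γ with total 1106 blocks.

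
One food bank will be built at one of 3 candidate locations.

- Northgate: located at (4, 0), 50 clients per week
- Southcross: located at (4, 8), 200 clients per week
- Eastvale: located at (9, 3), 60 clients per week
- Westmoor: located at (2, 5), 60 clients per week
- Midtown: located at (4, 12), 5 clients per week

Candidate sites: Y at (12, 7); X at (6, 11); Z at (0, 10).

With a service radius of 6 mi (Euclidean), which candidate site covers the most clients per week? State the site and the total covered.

Z, covering 265

Coverage radius r = 6 mi; a point is covered iff (Δx)²+(Δy)² ≤ 6² = 36.
  Y (12, 7): covers {Eastvale} → 60
  X (6, 11): covers {Southcross, Midtown} → 205
  Z (0, 10): covers {Southcross, Westmoor, Midtown} → 265
Maximum coverage at Z: 265 clients per week.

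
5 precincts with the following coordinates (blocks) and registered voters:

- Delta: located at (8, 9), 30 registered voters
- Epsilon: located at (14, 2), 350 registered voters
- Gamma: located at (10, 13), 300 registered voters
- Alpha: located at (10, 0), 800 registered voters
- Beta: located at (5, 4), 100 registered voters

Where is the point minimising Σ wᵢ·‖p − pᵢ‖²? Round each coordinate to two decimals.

The minimiser of Σwᵢ‖p−pᵢ‖² is the weighted centroid p* = (Σwᵢpᵢ)/(Σwᵢ).
Σwᵢ = 1580.
Σwᵢxᵢ = 30·8 + 350·14 + 300·10 + 800·10 + 100·5 = 16640.
Σwᵢyᵢ = 30·9 + 350·2 + 300·13 + 800·0 + 100·4 = 5270.
x* = 16640/1580 = 10.53, y* = 5270/1580 = 3.34.

(10.53, 3.34)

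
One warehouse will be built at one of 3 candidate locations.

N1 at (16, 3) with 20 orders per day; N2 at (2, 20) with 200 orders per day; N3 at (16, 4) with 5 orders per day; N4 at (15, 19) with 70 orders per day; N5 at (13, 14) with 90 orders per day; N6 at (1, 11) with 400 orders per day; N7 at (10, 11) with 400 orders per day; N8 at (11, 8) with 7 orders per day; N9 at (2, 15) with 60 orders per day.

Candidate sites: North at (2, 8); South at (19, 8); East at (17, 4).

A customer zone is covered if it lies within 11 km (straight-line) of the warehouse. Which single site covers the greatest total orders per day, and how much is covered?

North, covering 867

Coverage radius r = 11 km; a point is covered iff (Δx)²+(Δy)² ≤ 11² = 121.
  North (2, 8): covers {N6, N7, N8, N9} → 867
  South (19, 8): covers {N1, N3, N5, N7, N8} → 522
  East (17, 4): covers {N1, N3, N5, N7, N8} → 522
Maximum coverage at North: 867 orders per day.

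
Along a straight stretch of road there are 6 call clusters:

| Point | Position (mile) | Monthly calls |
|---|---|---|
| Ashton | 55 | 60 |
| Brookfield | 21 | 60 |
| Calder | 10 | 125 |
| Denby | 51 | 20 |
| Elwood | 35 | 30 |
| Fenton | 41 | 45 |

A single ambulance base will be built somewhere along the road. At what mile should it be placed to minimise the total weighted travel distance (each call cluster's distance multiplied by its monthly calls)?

For a sum of weighted absolute distances on a line, the optimum is the weighted median (not the mean). Total weight W = 340; half-weight = 170.
Sort by position and accumulate weight:
  mile 10 (Calder, w=125) → cum 125
  mile 21 (Brookfield, w=60) → cum 185  ≥ 170 → median here
  mile 35 (Elwood, w=30) → cum 215
  mile 41 (Fenton, w=45) → cum 260
  mile 51 (Denby, w=20) → cum 280
  mile 55 (Ashton, w=60) → cum 340
Optimal location: mile 21.

x = 21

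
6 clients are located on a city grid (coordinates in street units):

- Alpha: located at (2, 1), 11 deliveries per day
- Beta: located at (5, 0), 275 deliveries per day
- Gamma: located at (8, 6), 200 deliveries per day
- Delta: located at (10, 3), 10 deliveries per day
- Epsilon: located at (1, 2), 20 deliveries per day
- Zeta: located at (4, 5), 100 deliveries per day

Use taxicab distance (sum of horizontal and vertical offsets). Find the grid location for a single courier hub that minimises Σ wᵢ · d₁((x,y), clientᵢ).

Manhattan distance separates: Σwᵢ(|x−xᵢ|+|y−yᵢ|) = Σwᵢ|x−xᵢ| + Σwᵢ|y−yᵢ|, so x and y are optimised independently as 1-D weighted medians.
Total weight W = 616; half = 308.
x-coordinate, sorted with cumulative weight:
  x=1 (Epsilon, w=20) cum 20
  x=2 (Alpha, w=11) cum 31
  x=4 (Zeta, w=100) cum 131
  x=5 (Beta, w=275) cum 406  ← median
  x=8 (Gamma, w=200) cum 606
  x=10 (Delta, w=10) cum 616
⇒ x* = 5
y-coordinate, sorted with cumulative weight:
  y=0 (Beta, w=275) cum 275
  y=1 (Alpha, w=11) cum 286
  y=2 (Epsilon, w=20) cum 306
  y=3 (Delta, w=10) cum 316  ← median
  y=5 (Zeta, w=100) cum 416
  y=6 (Gamma, w=200) cum 616
⇒ y* = 3

(5, 3)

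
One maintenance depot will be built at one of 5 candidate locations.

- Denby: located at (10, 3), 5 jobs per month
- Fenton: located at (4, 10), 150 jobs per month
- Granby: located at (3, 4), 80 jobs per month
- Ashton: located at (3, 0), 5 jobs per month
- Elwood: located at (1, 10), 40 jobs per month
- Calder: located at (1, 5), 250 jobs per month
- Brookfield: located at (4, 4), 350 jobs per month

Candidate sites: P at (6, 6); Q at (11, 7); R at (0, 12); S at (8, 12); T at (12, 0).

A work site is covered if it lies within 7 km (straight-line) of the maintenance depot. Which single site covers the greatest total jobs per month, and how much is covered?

P, covering 880

Coverage radius r = 7 km; a point is covered iff (Δx)²+(Δy)² ≤ 7² = 49.
  P (6, 6): covers {Denby, Fenton, Granby, Ashton, Elwood, Calder, Brookfield} → 880
  Q (11, 7): covers {Denby} → 5
  R (0, 12): covers {Fenton, Elwood} → 190
  S (8, 12): covers {Fenton} → 150
  T (12, 0): covers {Denby} → 5
Maximum coverage at P: 880 jobs per month.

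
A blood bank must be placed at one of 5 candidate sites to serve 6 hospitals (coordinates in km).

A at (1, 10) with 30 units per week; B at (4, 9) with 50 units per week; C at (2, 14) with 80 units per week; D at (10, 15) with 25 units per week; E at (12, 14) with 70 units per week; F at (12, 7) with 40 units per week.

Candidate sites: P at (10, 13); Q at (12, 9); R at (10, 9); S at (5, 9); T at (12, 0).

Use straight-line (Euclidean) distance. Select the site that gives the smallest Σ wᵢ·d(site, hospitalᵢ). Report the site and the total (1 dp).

Total weighted distance at each candidate:
  P (10, 13): total = 1749.6
  Q (12, 9): total = 2213.9
  R (10, 9): total = 1966.5
  S (5, 9): total = 1728.8
  T (12, 0): total = 4062.8
Minimum is at S with total 1728.8 km.

S, total 1728.8 km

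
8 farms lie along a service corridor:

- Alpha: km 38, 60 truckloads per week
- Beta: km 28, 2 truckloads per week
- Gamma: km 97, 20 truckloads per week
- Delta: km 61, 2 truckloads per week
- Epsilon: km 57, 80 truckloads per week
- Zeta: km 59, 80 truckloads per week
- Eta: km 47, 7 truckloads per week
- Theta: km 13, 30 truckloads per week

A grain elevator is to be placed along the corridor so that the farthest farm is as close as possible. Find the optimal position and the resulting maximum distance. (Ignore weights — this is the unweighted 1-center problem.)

The 1-center on a line is the midpoint of the two extreme points: leftmost at 13, rightmost at 97.
Optimal location = (13 + 97)/2 = 55; maximum distance = (97 − 13)/2 = 42.

location 55, max distance 42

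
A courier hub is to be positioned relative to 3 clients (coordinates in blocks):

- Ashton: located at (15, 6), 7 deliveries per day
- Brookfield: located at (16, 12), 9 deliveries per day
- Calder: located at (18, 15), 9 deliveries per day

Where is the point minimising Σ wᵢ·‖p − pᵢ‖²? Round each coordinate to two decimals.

(16.44, 11.40)

The minimiser of Σwᵢ‖p−pᵢ‖² is the weighted centroid p* = (Σwᵢpᵢ)/(Σwᵢ).
Σwᵢ = 25.
Σwᵢxᵢ = 7·15 + 9·16 + 9·18 = 411.
Σwᵢyᵢ = 7·6 + 9·12 + 9·15 = 285.
x* = 411/25 = 16.44, y* = 285/25 = 11.40.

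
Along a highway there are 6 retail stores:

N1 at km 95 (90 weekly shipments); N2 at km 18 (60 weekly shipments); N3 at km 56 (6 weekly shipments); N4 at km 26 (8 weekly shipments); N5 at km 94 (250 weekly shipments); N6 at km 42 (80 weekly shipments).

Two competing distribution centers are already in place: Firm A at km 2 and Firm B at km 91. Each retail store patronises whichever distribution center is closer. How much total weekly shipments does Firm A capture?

The indifferent point is the midpoint (2+91)/2 = 46.5; retail stores left of it (closer to Firm A at 2) go to Firm A, those right go to Firm B.
  N2 at 18 (w=60) → Firm A
  N4 at 26 (w=8) → Firm A
  N6 at 42 (w=80) → Firm A
  N3 at 56 (w=6) → Firm B
  N5 at 94 (w=250) → Firm B
  N1 at 95 (w=90) → Firm B
Firm A captures 148; Firm B captures 346.

148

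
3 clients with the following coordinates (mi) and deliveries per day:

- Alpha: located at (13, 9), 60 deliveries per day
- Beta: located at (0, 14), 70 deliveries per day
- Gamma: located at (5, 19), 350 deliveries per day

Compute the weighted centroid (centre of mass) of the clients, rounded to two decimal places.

(5.27, 17.02)

The minimiser of Σwᵢ‖p−pᵢ‖² is the weighted centroid p* = (Σwᵢpᵢ)/(Σwᵢ).
Σwᵢ = 480.
Σwᵢxᵢ = 60·13 + 70·0 + 350·5 = 2530.
Σwᵢyᵢ = 60·9 + 70·14 + 350·19 = 8170.
x* = 2530/480 = 5.27, y* = 8170/480 = 17.02.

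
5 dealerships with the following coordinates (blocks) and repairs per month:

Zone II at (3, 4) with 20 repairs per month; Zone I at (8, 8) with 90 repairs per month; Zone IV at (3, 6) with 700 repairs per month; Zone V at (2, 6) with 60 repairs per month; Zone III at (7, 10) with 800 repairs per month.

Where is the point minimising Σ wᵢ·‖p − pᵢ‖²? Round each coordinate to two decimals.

The minimiser of Σwᵢ‖p−pᵢ‖² is the weighted centroid p* = (Σwᵢpᵢ)/(Σwᵢ).
Σwᵢ = 1670.
Σwᵢxᵢ = 20·3 + 90·8 + 700·3 + 60·2 + 800·7 = 8600.
Σwᵢyᵢ = 20·4 + 90·8 + 700·6 + 60·6 + 800·10 = 13360.
x* = 8600/1670 = 5.15, y* = 13360/1670 = 8.00.

(5.15, 8.00)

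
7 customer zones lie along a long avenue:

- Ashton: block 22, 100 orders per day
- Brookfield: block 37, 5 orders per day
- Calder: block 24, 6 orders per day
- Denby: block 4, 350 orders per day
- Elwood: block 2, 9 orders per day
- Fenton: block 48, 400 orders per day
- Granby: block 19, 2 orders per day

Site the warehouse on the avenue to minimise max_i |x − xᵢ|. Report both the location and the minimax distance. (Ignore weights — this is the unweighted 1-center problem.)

location 25, max distance 23

The 1-center on a line is the midpoint of the two extreme points: leftmost at 2, rightmost at 48.
Optimal location = (2 + 48)/2 = 25; maximum distance = (48 − 2)/2 = 23.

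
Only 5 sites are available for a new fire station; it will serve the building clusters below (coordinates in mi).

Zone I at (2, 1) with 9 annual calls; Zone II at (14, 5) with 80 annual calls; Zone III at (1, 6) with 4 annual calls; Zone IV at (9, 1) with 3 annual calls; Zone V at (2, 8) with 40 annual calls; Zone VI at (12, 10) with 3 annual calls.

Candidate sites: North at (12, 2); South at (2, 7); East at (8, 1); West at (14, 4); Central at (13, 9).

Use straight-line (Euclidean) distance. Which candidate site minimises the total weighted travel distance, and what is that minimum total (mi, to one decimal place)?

Total weighted distance at each candidate:
  North (12, 2): total = 925.7
  South (2, 7): total = 1131.9
  East (8, 1): total = 1066.6
  West (14, 4): total = 786.4
  Central (13, 9): total = 974.6
Minimum is at West with total 786.4 mi.

West, total 786.4 mi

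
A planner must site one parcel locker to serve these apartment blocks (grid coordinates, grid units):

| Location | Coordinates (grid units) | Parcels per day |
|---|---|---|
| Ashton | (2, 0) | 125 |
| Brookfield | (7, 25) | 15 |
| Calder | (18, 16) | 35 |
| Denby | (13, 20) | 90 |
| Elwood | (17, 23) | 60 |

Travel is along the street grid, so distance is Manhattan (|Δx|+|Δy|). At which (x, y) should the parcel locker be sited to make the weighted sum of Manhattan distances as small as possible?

Manhattan distance separates: Σwᵢ(|x−xᵢ|+|y−yᵢ|) = Σwᵢ|x−xᵢ| + Σwᵢ|y−yᵢ|, so x and y are optimised independently as 1-D weighted medians.
Total weight W = 325; half = 162.5.
x-coordinate, sorted with cumulative weight:
  x=2 (Ashton, w=125) cum 125
  x=7 (Brookfield, w=15) cum 140
  x=13 (Denby, w=90) cum 230  ← median
  x=17 (Elwood, w=60) cum 290
  x=18 (Calder, w=35) cum 325
⇒ x* = 13
y-coordinate, sorted with cumulative weight:
  y=0 (Ashton, w=125) cum 125
  y=16 (Calder, w=35) cum 160
  y=20 (Denby, w=90) cum 250  ← median
  y=23 (Elwood, w=60) cum 310
  y=25 (Brookfield, w=15) cum 325
⇒ y* = 20

(13, 20)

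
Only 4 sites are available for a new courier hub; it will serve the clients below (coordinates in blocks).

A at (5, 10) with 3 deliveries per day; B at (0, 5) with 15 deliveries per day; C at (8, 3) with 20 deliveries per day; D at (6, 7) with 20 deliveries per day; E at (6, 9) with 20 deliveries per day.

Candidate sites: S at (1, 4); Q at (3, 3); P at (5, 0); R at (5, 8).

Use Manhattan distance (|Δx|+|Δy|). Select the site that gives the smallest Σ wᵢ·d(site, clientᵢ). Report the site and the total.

R, total 366 blocks

Total weighted distance at each candidate:
  S (1, 4): total = 580
  Q (3, 3): total = 522
  P (5, 0): total = 660
  R (5, 8): total = 366
Minimum is at R with total 366 blocks.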